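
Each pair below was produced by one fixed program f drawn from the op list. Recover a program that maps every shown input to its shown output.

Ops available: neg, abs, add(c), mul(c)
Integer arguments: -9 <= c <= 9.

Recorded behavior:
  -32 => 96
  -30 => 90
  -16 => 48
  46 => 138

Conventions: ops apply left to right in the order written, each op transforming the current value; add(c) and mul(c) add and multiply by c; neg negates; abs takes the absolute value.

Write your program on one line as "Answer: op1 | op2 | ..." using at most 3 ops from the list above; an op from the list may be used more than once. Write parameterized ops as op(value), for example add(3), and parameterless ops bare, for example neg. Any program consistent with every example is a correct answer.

mul(3) | abs

Check, running the answer program on each example:
  -32 -> -96 -> 96
  -30 -> -90 -> 90
  -16 -> -48 -> 48
  46 -> 138 -> 138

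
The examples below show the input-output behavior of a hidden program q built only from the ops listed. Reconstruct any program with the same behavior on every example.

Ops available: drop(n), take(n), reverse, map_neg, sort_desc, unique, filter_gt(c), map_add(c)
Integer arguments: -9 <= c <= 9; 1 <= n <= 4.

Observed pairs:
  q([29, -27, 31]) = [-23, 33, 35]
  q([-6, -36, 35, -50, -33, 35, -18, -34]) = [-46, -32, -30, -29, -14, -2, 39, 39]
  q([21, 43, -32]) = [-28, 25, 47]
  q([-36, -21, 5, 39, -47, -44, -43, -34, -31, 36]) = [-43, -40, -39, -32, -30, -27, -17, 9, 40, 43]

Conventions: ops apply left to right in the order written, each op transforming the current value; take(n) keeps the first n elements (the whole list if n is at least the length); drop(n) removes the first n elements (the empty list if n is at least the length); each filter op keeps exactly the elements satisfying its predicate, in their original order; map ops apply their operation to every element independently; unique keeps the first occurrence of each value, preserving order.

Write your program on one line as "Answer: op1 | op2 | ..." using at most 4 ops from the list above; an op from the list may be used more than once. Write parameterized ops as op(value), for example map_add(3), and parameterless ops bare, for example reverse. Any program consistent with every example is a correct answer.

sort_desc | map_add(4) | reverse

Check, running the answer program on each example:
  [29, -27, 31] -> [31, 29, -27] -> [35, 33, -23] -> [-23, 33, 35]
  [-6, -36, 35, -50, -33, 35, -18, -34] -> [35, 35, -6, -18, -33, -34, -36, -50] -> [39, 39, -2, -14, -29, -30, -32, -46] -> [-46, -32, -30, -29, -14, -2, 39, 39]
  [21, 43, -32] -> [43, 21, -32] -> [47, 25, -28] -> [-28, 25, 47]
  [-36, -21, 5, 39, -47, -44, -43, -34, -31, 36] -> [39, 36, 5, -21, -31, -34, -36, -43, -44, -47] -> [43, 40, 9, -17, -27, -30, -32, -39, -40, -43] -> [-43, -40, -39, -32, -30, -27, -17, 9, 40, 43]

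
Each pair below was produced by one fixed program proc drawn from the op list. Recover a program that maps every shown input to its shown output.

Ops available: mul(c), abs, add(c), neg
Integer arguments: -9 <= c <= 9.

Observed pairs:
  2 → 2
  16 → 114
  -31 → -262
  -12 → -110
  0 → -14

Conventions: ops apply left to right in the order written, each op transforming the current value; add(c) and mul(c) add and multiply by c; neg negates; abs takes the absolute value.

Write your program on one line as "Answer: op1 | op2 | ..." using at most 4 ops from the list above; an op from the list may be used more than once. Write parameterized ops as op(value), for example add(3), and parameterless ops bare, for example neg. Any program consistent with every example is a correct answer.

mul(-4) | add(7) | mul(2) | neg

Check, running the answer program on each example:
  2 -> -8 -> -1 -> -2 -> 2
  16 -> -64 -> -57 -> -114 -> 114
  -31 -> 124 -> 131 -> 262 -> -262
  -12 -> 48 -> 55 -> 110 -> -110
  0 -> 0 -> 7 -> 14 -> -14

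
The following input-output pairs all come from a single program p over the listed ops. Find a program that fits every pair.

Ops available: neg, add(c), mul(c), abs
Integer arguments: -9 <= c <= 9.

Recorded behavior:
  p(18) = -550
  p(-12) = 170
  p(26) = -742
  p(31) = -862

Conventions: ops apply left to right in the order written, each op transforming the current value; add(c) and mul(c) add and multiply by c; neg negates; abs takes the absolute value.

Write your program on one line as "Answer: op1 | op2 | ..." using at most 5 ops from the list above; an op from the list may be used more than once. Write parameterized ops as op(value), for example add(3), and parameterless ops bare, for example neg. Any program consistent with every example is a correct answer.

add(5) | mul(-3) | mul(8) | add(2)

Check, running the answer program on each example:
  18 -> 23 -> -69 -> -552 -> -550
  -12 -> -7 -> 21 -> 168 -> 170
  26 -> 31 -> -93 -> -744 -> -742
  31 -> 36 -> -108 -> -864 -> -862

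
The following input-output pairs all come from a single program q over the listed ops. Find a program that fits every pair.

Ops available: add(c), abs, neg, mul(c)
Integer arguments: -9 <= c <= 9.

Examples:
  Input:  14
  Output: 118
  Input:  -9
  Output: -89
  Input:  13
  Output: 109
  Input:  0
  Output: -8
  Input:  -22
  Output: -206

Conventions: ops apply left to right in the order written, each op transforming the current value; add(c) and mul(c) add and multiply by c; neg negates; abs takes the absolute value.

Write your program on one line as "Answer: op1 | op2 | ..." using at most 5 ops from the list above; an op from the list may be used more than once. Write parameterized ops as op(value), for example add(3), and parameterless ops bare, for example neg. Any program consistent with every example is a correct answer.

mul(-9) | add(1) | add(7) | neg

Check, running the answer program on each example:
  14 -> -126 -> -125 -> -118 -> 118
  -9 -> 81 -> 82 -> 89 -> -89
  13 -> -117 -> -116 -> -109 -> 109
  0 -> 0 -> 1 -> 8 -> -8
  -22 -> 198 -> 199 -> 206 -> -206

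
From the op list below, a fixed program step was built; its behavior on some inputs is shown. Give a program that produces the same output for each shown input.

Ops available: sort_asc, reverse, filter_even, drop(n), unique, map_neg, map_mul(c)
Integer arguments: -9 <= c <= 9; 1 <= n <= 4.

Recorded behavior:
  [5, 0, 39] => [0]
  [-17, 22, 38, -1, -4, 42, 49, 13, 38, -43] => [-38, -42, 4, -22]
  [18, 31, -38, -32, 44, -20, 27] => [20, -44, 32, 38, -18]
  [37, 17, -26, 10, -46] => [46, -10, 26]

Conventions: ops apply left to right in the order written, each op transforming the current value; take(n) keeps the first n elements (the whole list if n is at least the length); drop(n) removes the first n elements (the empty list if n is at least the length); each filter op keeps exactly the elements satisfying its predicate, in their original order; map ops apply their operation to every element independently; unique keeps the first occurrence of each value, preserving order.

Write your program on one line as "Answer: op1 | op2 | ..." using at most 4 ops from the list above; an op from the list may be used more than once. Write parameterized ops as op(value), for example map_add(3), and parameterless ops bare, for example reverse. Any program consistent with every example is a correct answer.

reverse | map_neg | filter_even | unique

Check, running the answer program on each example:
  [5, 0, 39] -> [39, 0, 5] -> [-39, 0, -5] -> [0] -> [0]
  [-17, 22, 38, -1, -4, 42, 49, 13, 38, -43] -> [-43, 38, 13, 49, 42, -4, -1, 38, 22, -17] -> [43, -38, -13, -49, -42, 4, 1, -38, -22, 17] -> [-38, -42, 4, -38, -22] -> [-38, -42, 4, -22]
  [18, 31, -38, -32, 44, -20, 27] -> [27, -20, 44, -32, -38, 31, 18] -> [-27, 20, -44, 32, 38, -31, -18] -> [20, -44, 32, 38, -18] -> [20, -44, 32, 38, -18]
  [37, 17, -26, 10, -46] -> [-46, 10, -26, 17, 37] -> [46, -10, 26, -17, -37] -> [46, -10, 26] -> [46, -10, 26]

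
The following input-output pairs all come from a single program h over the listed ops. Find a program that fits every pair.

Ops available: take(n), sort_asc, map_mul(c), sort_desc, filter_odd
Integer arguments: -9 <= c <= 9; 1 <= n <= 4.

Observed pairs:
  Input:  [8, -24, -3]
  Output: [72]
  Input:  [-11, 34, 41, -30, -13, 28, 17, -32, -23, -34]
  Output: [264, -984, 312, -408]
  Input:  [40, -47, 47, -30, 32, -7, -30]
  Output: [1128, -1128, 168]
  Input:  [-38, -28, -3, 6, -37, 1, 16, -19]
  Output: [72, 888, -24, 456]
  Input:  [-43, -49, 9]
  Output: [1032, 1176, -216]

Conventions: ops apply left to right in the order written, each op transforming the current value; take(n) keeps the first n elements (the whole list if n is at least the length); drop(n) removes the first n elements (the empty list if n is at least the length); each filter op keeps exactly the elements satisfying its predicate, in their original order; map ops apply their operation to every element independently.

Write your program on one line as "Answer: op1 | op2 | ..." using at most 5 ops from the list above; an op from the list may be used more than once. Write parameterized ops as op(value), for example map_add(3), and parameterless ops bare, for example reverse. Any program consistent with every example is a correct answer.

filter_odd | take(4) | map_mul(6) | map_mul(-4)

Check, running the answer program on each example:
  [8, -24, -3] -> [-3] -> [-3] -> [-18] -> [72]
  [-11, 34, 41, -30, -13, 28, 17, -32, -23, -34] -> [-11, 41, -13, 17, -23] -> [-11, 41, -13, 17] -> [-66, 246, -78, 102] -> [264, -984, 312, -408]
  [40, -47, 47, -30, 32, -7, -30] -> [-47, 47, -7] -> [-47, 47, -7] -> [-282, 282, -42] -> [1128, -1128, 168]
  [-38, -28, -3, 6, -37, 1, 16, -19] -> [-3, -37, 1, -19] -> [-3, -37, 1, -19] -> [-18, -222, 6, -114] -> [72, 888, -24, 456]
  [-43, -49, 9] -> [-43, -49, 9] -> [-43, -49, 9] -> [-258, -294, 54] -> [1032, 1176, -216]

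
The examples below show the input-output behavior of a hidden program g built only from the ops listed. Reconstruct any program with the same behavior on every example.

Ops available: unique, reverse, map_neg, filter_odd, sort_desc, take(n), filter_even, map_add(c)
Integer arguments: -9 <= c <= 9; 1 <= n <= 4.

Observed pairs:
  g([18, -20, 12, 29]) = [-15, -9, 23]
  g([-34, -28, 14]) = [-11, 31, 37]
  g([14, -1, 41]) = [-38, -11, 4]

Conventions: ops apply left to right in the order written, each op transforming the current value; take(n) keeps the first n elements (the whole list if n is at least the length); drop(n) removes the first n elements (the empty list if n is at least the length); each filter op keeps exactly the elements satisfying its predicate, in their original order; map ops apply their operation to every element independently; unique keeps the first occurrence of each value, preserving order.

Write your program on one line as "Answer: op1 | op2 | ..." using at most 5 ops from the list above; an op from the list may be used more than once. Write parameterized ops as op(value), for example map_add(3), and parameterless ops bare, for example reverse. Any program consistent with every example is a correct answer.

map_add(-3) | take(3) | sort_desc | map_neg

Check, running the answer program on each example:
  [18, -20, 12, 29] -> [15, -23, 9, 26] -> [15, -23, 9] -> [15, 9, -23] -> [-15, -9, 23]
  [-34, -28, 14] -> [-37, -31, 11] -> [-37, -31, 11] -> [11, -31, -37] -> [-11, 31, 37]
  [14, -1, 41] -> [11, -4, 38] -> [11, -4, 38] -> [38, 11, -4] -> [-38, -11, 4]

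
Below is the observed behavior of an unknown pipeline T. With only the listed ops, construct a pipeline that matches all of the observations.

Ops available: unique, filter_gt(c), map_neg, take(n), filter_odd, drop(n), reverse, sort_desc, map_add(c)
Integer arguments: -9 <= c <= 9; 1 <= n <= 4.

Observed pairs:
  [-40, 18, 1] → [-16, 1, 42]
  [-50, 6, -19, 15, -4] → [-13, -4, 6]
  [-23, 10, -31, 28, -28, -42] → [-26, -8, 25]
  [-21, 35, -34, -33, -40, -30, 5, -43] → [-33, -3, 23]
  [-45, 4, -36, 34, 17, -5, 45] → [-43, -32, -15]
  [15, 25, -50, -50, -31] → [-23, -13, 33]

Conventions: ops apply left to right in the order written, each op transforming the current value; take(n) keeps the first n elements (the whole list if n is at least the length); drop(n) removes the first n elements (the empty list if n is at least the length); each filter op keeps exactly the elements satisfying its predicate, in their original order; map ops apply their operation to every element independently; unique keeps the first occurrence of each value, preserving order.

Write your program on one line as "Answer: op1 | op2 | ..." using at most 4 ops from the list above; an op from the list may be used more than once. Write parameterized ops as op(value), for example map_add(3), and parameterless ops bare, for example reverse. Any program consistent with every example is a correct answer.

map_add(-2) | sort_desc | take(3) | map_neg

Check, running the answer program on each example:
  [-40, 18, 1] -> [-42, 16, -1] -> [16, -1, -42] -> [16, -1, -42] -> [-16, 1, 42]
  [-50, 6, -19, 15, -4] -> [-52, 4, -21, 13, -6] -> [13, 4, -6, -21, -52] -> [13, 4, -6] -> [-13, -4, 6]
  [-23, 10, -31, 28, -28, -42] -> [-25, 8, -33, 26, -30, -44] -> [26, 8, -25, -30, -33, -44] -> [26, 8, -25] -> [-26, -8, 25]
  [-21, 35, -34, -33, -40, -30, 5, -43] -> [-23, 33, -36, -35, -42, -32, 3, -45] -> [33, 3, -23, -32, -35, -36, -42, -45] -> [33, 3, -23] -> [-33, -3, 23]
  [-45, 4, -36, 34, 17, -5, 45] -> [-47, 2, -38, 32, 15, -7, 43] -> [43, 32, 15, 2, -7, -38, -47] -> [43, 32, 15] -> [-43, -32, -15]
  [15, 25, -50, -50, -31] -> [13, 23, -52, -52, -33] -> [23, 13, -33, -52, -52] -> [23, 13, -33] -> [-23, -13, 33]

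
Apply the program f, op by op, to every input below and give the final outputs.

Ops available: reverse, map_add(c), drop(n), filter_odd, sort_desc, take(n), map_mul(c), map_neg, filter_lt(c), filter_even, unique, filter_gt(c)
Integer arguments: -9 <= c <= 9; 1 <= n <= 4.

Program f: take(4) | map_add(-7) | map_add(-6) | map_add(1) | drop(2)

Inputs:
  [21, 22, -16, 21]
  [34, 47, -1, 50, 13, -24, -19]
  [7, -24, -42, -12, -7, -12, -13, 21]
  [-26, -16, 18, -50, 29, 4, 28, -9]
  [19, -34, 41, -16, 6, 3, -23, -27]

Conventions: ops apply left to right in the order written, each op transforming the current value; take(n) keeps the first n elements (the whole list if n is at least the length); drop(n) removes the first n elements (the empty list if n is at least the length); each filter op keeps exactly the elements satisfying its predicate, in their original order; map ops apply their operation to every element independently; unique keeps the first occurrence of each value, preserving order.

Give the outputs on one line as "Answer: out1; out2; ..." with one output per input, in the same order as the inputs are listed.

[-28, 9]; [-13, 38]; [-54, -24]; [6, -62]; [29, -28]

Execution, op by op:
  [21, 22, -16, 21] -> [21, 22, -16, 21] -> [14, 15, -23, 14] -> [8, 9, -29, 8] -> [9, 10, -28, 9] -> [-28, 9]
  [34, 47, -1, 50, 13, -24, -19] -> [34, 47, -1, 50] -> [27, 40, -8, 43] -> [21, 34, -14, 37] -> [22, 35, -13, 38] -> [-13, 38]
  [7, -24, -42, -12, -7, -12, -13, 21] -> [7, -24, -42, -12] -> [0, -31, -49, -19] -> [-6, -37, -55, -25] -> [-5, -36, -54, -24] -> [-54, -24]
  [-26, -16, 18, -50, 29, 4, 28, -9] -> [-26, -16, 18, -50] -> [-33, -23, 11, -57] -> [-39, -29, 5, -63] -> [-38, -28, 6, -62] -> [6, -62]
  [19, -34, 41, -16, 6, 3, -23, -27] -> [19, -34, 41, -16] -> [12, -41, 34, -23] -> [6, -47, 28, -29] -> [7, -46, 29, -28] -> [29, -28]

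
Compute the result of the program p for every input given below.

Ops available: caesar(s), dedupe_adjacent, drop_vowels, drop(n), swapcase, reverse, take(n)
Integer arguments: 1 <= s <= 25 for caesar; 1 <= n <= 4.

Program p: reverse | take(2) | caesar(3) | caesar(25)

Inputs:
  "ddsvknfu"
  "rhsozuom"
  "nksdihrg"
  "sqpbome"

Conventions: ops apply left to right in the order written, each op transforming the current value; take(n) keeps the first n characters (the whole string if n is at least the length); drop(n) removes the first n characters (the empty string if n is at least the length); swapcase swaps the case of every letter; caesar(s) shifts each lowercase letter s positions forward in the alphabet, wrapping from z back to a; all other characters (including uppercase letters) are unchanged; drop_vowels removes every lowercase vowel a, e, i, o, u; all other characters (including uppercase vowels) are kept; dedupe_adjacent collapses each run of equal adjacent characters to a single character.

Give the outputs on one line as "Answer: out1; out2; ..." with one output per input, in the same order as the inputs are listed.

"wh"; "oq"; "it"; "go"

Execution, op by op:
  "ddsvknfu" -> "ufnkvsdd" -> "uf" -> "xi" -> "wh"
  "rhsozuom" -> "mouzoshr" -> "mo" -> "pr" -> "oq"
  "nksdihrg" -> "grhidskn" -> "gr" -> "ju" -> "it"
  "sqpbome" -> "emobpqs" -> "em" -> "hp" -> "go"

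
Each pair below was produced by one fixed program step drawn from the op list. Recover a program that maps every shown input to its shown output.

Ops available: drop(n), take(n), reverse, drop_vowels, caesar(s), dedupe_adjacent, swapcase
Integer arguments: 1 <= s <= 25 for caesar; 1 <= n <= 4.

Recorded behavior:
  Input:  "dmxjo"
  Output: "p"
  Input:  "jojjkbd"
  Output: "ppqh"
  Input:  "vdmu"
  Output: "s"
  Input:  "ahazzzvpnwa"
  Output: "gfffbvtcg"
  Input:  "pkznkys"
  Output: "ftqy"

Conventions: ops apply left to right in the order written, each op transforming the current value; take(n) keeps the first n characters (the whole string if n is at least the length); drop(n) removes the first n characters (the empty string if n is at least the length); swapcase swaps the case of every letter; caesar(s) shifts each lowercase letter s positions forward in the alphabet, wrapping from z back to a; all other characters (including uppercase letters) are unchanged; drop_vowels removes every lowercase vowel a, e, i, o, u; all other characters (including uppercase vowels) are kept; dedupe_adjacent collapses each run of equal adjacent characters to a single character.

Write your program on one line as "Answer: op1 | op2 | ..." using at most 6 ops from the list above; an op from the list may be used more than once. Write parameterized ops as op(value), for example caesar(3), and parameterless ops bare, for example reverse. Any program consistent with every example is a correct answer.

drop(2) | caesar(23) | drop_vowels | caesar(9) | drop_vowels

Check, running the answer program on each example:
  "dmxjo" -> "xjo" -> "ugl" -> "gl" -> "pu" -> "p"
  "jojjkbd" -> "jjkbd" -> "gghya" -> "gghy" -> "ppqh" -> "ppqh"
  "vdmu" -> "mu" -> "jr" -> "jr" -> "sa" -> "s"
  "ahazzzvpnwa" -> "azzzvpnwa" -> "xwwwsmktx" -> "xwwwsmktx" -> "gfffbvtcg" -> "gfffbvtcg"
  "pkznkys" -> "znkys" -> "wkhvp" -> "wkhvp" -> "ftqey" -> "ftqy"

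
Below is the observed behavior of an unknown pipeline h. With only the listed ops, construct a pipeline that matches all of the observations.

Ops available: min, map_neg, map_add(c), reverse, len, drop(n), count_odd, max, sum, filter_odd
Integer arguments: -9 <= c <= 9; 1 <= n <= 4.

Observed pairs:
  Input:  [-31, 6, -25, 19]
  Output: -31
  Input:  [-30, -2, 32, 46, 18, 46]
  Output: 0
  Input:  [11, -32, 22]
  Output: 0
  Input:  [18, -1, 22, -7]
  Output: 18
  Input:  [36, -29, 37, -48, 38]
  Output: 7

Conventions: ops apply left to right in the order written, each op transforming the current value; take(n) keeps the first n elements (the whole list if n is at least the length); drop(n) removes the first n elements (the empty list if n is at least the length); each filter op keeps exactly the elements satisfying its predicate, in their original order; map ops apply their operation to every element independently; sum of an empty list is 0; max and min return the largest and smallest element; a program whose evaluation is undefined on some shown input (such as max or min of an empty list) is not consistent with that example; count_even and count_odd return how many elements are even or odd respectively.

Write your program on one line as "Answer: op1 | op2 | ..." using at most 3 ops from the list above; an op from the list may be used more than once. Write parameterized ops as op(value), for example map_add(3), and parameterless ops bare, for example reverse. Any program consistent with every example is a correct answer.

reverse | drop(3) | sum

Check, running the answer program on each example:
  [-31, 6, -25, 19] -> [19, -25, 6, -31] -> [-31] -> -31
  [-30, -2, 32, 46, 18, 46] -> [46, 18, 46, 32, -2, -30] -> [32, -2, -30] -> 0
  [11, -32, 22] -> [22, -32, 11] -> [] -> 0
  [18, -1, 22, -7] -> [-7, 22, -1, 18] -> [18] -> 18
  [36, -29, 37, -48, 38] -> [38, -48, 37, -29, 36] -> [-29, 36] -> 7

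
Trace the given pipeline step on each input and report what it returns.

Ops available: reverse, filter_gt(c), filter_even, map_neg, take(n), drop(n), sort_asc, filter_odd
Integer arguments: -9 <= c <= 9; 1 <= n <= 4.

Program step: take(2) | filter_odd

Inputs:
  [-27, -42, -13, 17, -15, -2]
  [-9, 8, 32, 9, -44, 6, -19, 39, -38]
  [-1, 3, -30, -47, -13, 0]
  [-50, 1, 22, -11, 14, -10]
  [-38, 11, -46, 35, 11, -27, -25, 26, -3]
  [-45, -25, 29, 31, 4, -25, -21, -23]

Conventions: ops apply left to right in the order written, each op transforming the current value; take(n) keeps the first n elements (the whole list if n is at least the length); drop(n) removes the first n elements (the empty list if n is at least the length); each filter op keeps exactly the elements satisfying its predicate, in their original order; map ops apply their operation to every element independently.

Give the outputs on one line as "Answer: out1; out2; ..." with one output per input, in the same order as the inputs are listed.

Execution, op by op:
  [-27, -42, -13, 17, -15, -2] -> [-27, -42] -> [-27]
  [-9, 8, 32, 9, -44, 6, -19, 39, -38] -> [-9, 8] -> [-9]
  [-1, 3, -30, -47, -13, 0] -> [-1, 3] -> [-1, 3]
  [-50, 1, 22, -11, 14, -10] -> [-50, 1] -> [1]
  [-38, 11, -46, 35, 11, -27, -25, 26, -3] -> [-38, 11] -> [11]
  [-45, -25, 29, 31, 4, -25, -21, -23] -> [-45, -25] -> [-45, -25]

[-27]; [-9]; [-1, 3]; [1]; [11]; [-45, -25]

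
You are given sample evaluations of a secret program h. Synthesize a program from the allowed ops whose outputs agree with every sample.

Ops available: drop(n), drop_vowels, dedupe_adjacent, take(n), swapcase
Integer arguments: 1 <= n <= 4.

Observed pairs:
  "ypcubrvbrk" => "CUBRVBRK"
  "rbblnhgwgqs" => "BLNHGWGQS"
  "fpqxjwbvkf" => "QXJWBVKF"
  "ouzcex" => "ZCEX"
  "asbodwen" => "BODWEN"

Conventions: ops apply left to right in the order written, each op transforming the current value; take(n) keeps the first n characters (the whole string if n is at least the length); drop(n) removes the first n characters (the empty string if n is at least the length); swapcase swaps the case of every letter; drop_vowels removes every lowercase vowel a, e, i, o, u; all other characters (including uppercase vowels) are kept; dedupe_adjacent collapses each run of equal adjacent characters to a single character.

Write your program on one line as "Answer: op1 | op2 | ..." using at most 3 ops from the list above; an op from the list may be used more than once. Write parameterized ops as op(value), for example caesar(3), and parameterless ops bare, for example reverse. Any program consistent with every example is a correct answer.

swapcase | drop(2)

Check, running the answer program on each example:
  "ypcubrvbrk" -> "YPCUBRVBRK" -> "CUBRVBRK"
  "rbblnhgwgqs" -> "RBBLNHGWGQS" -> "BLNHGWGQS"
  "fpqxjwbvkf" -> "FPQXJWBVKF" -> "QXJWBVKF"
  "ouzcex" -> "OUZCEX" -> "ZCEX"
  "asbodwen" -> "ASBODWEN" -> "BODWEN"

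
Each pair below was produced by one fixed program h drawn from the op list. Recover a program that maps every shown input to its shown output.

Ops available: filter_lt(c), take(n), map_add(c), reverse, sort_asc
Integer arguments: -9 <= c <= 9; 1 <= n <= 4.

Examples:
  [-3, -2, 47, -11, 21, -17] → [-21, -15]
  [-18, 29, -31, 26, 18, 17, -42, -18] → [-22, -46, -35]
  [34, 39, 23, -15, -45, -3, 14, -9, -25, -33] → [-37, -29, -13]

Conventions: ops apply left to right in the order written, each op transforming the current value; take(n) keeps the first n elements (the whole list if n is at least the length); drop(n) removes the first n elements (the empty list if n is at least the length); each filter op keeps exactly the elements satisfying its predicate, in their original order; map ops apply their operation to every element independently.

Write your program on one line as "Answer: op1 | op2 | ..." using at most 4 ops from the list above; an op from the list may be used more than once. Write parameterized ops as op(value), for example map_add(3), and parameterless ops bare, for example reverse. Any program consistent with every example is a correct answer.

reverse | filter_lt(-7) | map_add(-4) | take(3)

Check, running the answer program on each example:
  [-3, -2, 47, -11, 21, -17] -> [-17, 21, -11, 47, -2, -3] -> [-17, -11] -> [-21, -15] -> [-21, -15]
  [-18, 29, -31, 26, 18, 17, -42, -18] -> [-18, -42, 17, 18, 26, -31, 29, -18] -> [-18, -42, -31, -18] -> [-22, -46, -35, -22] -> [-22, -46, -35]
  [34, 39, 23, -15, -45, -3, 14, -9, -25, -33] -> [-33, -25, -9, 14, -3, -45, -15, 23, 39, 34] -> [-33, -25, -9, -45, -15] -> [-37, -29, -13, -49, -19] -> [-37, -29, -13]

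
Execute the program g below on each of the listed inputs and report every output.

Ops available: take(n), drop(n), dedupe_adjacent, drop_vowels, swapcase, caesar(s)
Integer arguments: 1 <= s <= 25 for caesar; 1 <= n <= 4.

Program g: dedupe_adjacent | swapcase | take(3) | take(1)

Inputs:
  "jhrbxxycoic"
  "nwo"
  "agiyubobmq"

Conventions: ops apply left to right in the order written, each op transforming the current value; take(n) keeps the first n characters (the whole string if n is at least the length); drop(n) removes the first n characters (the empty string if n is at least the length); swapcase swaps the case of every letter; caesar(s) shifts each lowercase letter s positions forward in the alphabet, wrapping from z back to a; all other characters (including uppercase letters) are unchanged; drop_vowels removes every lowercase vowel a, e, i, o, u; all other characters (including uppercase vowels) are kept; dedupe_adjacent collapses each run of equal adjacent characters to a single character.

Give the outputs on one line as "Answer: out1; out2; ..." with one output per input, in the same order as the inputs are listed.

Execution, op by op:
  "jhrbxxycoic" -> "jhrbxycoic" -> "JHRBXYCOIC" -> "JHR" -> "J"
  "nwo" -> "nwo" -> "NWO" -> "NWO" -> "N"
  "agiyubobmq" -> "agiyubobmq" -> "AGIYUBOBMQ" -> "AGI" -> "A"

"J"; "N"; "A"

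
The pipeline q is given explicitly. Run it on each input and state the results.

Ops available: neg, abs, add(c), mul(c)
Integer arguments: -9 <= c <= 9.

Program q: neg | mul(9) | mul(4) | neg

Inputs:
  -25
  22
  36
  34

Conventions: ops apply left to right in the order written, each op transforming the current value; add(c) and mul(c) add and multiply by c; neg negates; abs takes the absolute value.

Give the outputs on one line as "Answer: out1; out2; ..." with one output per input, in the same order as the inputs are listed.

Execution, op by op:
  -25 -> 25 -> 225 -> 900 -> -900
  22 -> -22 -> -198 -> -792 -> 792
  36 -> -36 -> -324 -> -1296 -> 1296
  34 -> -34 -> -306 -> -1224 -> 1224

-900; 792; 1296; 1224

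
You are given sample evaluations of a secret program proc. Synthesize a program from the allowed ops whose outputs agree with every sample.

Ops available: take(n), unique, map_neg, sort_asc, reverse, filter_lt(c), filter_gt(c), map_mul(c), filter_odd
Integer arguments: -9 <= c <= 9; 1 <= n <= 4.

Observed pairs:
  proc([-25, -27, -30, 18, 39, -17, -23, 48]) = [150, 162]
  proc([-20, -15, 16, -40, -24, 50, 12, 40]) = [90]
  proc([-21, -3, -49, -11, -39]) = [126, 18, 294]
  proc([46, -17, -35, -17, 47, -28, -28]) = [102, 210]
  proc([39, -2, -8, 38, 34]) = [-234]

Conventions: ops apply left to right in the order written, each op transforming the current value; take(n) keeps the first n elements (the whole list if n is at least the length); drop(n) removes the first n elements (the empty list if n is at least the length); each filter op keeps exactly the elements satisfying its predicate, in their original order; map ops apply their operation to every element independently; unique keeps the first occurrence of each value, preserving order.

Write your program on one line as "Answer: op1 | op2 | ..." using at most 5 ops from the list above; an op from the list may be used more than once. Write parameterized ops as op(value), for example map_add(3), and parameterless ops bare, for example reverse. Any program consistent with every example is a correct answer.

map_neg | take(3) | filter_odd | map_mul(6)

Check, running the answer program on each example:
  [-25, -27, -30, 18, 39, -17, -23, 48] -> [25, 27, 30, -18, -39, 17, 23, -48] -> [25, 27, 30] -> [25, 27] -> [150, 162]
  [-20, -15, 16, -40, -24, 50, 12, 40] -> [20, 15, -16, 40, 24, -50, -12, -40] -> [20, 15, -16] -> [15] -> [90]
  [-21, -3, -49, -11, -39] -> [21, 3, 49, 11, 39] -> [21, 3, 49] -> [21, 3, 49] -> [126, 18, 294]
  [46, -17, -35, -17, 47, -28, -28] -> [-46, 17, 35, 17, -47, 28, 28] -> [-46, 17, 35] -> [17, 35] -> [102, 210]
  [39, -2, -8, 38, 34] -> [-39, 2, 8, -38, -34] -> [-39, 2, 8] -> [-39] -> [-234]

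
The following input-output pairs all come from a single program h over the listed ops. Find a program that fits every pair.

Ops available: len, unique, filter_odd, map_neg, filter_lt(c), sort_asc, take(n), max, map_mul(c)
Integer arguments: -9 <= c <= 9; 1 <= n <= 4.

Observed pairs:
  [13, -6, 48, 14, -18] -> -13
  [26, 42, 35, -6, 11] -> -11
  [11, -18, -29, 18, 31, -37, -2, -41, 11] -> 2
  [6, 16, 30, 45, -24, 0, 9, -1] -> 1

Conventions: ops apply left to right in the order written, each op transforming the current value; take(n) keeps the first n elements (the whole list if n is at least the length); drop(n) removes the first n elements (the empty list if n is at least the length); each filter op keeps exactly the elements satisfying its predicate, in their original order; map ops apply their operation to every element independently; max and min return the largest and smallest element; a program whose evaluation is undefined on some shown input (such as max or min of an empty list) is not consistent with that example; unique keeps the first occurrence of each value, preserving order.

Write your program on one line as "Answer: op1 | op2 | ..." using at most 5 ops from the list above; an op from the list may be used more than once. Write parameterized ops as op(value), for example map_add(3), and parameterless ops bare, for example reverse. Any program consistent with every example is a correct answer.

unique | map_neg | filter_lt(3) | max

Check, running the answer program on each example:
  [13, -6, 48, 14, -18] -> [13, -6, 48, 14, -18] -> [-13, 6, -48, -14, 18] -> [-13, -48, -14] -> -13
  [26, 42, 35, -6, 11] -> [26, 42, 35, -6, 11] -> [-26, -42, -35, 6, -11] -> [-26, -42, -35, -11] -> -11
  [11, -18, -29, 18, 31, -37, -2, -41, 11] -> [11, -18, -29, 18, 31, -37, -2, -41] -> [-11, 18, 29, -18, -31, 37, 2, 41] -> [-11, -18, -31, 2] -> 2
  [6, 16, 30, 45, -24, 0, 9, -1] -> [6, 16, 30, 45, -24, 0, 9, -1] -> [-6, -16, -30, -45, 24, 0, -9, 1] -> [-6, -16, -30, -45, 0, -9, 1] -> 1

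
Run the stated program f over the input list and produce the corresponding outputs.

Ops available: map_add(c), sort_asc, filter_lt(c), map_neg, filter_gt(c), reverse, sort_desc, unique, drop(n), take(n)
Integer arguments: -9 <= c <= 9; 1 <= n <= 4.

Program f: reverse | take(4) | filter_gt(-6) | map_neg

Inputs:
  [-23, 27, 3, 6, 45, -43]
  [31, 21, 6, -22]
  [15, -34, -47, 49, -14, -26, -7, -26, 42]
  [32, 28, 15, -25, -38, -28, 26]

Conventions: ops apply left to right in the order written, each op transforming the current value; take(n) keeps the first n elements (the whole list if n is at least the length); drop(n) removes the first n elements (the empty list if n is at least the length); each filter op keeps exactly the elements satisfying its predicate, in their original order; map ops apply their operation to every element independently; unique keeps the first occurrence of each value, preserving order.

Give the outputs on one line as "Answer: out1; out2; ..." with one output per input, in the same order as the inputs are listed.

Execution, op by op:
  [-23, 27, 3, 6, 45, -43] -> [-43, 45, 6, 3, 27, -23] -> [-43, 45, 6, 3] -> [45, 6, 3] -> [-45, -6, -3]
  [31, 21, 6, -22] -> [-22, 6, 21, 31] -> [-22, 6, 21, 31] -> [6, 21, 31] -> [-6, -21, -31]
  [15, -34, -47, 49, -14, -26, -7, -26, 42] -> [42, -26, -7, -26, -14, 49, -47, -34, 15] -> [42, -26, -7, -26] -> [42] -> [-42]
  [32, 28, 15, -25, -38, -28, 26] -> [26, -28, -38, -25, 15, 28, 32] -> [26, -28, -38, -25] -> [26] -> [-26]

[-45, -6, -3]; [-6, -21, -31]; [-42]; [-26]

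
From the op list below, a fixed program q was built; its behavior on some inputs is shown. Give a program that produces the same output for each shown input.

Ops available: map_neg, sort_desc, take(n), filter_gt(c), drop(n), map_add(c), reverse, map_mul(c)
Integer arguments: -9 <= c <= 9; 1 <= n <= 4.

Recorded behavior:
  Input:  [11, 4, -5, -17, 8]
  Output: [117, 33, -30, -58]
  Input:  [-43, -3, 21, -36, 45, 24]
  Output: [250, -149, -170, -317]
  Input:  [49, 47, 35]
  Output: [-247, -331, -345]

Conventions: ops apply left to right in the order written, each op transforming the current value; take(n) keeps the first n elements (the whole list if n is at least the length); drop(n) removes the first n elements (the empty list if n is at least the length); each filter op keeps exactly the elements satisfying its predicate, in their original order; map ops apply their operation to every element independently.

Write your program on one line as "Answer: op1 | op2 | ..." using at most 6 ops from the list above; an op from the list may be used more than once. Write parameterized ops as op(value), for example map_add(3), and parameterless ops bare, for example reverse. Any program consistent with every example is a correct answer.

reverse | map_mul(-7) | take(4) | map_add(-2) | sort_desc

Check, running the answer program on each example:
  [11, 4, -5, -17, 8] -> [8, -17, -5, 4, 11] -> [-56, 119, 35, -28, -77] -> [-56, 119, 35, -28] -> [-58, 117, 33, -30] -> [117, 33, -30, -58]
  [-43, -3, 21, -36, 45, 24] -> [24, 45, -36, 21, -3, -43] -> [-168, -315, 252, -147, 21, 301] -> [-168, -315, 252, -147] -> [-170, -317, 250, -149] -> [250, -149, -170, -317]
  [49, 47, 35] -> [35, 47, 49] -> [-245, -329, -343] -> [-245, -329, -343] -> [-247, -331, -345] -> [-247, -331, -345]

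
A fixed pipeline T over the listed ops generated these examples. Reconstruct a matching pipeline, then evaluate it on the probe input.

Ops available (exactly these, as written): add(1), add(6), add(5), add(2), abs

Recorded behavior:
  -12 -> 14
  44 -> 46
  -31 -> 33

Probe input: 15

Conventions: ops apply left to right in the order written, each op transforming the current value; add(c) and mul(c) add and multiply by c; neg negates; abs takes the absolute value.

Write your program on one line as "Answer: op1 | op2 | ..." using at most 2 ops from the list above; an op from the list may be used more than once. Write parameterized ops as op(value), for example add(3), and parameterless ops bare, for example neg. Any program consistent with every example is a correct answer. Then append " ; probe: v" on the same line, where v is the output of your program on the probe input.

abs | add(2) ; probe: 17

Check, running the answer program on each example:
  -12 -> 12 -> 14
  44 -> 44 -> 46
  -31 -> 31 -> 33
  probe: 15 -> 15 -> 17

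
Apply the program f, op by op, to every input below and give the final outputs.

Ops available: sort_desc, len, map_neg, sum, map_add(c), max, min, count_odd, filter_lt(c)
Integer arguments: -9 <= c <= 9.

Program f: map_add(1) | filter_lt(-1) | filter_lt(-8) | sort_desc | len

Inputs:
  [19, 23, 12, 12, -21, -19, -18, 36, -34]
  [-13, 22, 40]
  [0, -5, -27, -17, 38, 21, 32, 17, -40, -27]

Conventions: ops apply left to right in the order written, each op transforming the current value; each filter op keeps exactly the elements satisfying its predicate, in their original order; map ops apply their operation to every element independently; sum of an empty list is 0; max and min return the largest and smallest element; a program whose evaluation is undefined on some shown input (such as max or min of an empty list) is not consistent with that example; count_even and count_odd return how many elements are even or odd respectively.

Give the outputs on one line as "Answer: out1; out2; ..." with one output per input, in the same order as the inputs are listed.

4; 1; 4

Execution, op by op:
  [19, 23, 12, 12, -21, -19, -18, 36, -34] -> [20, 24, 13, 13, -20, -18, -17, 37, -33] -> [-20, -18, -17, -33] -> [-20, -18, -17, -33] -> [-17, -18, -20, -33] -> 4
  [-13, 22, 40] -> [-12, 23, 41] -> [-12] -> [-12] -> [-12] -> 1
  [0, -5, -27, -17, 38, 21, 32, 17, -40, -27] -> [1, -4, -26, -16, 39, 22, 33, 18, -39, -26] -> [-4, -26, -16, -39, -26] -> [-26, -16, -39, -26] -> [-16, -26, -26, -39] -> 4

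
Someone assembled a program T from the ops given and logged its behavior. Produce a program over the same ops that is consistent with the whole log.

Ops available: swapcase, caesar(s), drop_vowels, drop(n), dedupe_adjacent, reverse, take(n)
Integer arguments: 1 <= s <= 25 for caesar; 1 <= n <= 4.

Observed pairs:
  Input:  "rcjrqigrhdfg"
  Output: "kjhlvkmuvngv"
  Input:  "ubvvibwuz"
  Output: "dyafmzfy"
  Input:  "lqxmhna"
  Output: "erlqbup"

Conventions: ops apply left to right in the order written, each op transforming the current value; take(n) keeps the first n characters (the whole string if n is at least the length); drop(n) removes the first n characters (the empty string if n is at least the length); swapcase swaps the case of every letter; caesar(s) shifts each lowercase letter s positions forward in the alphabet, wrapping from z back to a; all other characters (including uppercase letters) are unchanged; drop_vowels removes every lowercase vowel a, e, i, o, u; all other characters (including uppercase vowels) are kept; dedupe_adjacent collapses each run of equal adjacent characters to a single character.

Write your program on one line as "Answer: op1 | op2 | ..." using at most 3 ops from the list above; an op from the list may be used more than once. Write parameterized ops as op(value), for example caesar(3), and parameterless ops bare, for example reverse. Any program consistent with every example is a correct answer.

caesar(4) | reverse | dedupe_adjacent

Check, running the answer program on each example:
  "rcjrqigrhdfg" -> "vgnvumkvlhjk" -> "kjhlvkmuvngv" -> "kjhlvkmuvngv"
  "ubvvibwuz" -> "yfzzmfayd" -> "dyafmzzfy" -> "dyafmzfy"
  "lqxmhna" -> "pubqlre" -> "erlqbup" -> "erlqbup"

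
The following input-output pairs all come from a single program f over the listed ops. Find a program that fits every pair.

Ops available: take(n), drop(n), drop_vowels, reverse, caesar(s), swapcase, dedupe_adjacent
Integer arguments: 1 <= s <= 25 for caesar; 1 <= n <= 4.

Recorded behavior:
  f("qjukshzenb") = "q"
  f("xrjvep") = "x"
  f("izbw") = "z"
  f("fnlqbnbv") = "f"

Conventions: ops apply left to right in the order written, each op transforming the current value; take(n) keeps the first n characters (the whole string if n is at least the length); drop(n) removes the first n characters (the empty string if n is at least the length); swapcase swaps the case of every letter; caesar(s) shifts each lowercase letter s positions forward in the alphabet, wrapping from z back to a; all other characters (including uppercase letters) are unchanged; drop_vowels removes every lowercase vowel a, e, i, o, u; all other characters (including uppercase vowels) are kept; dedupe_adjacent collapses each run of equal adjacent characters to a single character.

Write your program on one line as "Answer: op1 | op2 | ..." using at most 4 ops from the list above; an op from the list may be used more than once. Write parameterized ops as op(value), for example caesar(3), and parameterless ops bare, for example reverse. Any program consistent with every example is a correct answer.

drop_vowels | take(4) | take(1)

Check, running the answer program on each example:
  "qjukshzenb" -> "qjkshznb" -> "qjks" -> "q"
  "xrjvep" -> "xrjvp" -> "xrjv" -> "x"
  "izbw" -> "zbw" -> "zbw" -> "z"
  "fnlqbnbv" -> "fnlqbnbv" -> "fnlq" -> "f"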